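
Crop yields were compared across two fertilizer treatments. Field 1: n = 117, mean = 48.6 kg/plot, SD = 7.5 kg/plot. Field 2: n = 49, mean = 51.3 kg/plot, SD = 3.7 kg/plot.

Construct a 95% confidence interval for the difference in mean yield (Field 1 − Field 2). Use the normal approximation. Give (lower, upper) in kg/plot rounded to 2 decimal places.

(-4.41, -0.99)

SE₁ = s₁/√n₁ = 7.5/√117 = 0.6934; SE₂ = 3.7/√49 = 0.5286.
Independent samples, unequal variances: SE_diff = √(SE₁² + SE₂²) = √(0.48080356 + 0.27941796) = 0.8719.
z* = 1.960, so margin of error = 1.960 × 0.8719 = 1.7089.
Difference in means = 48.6 − 51.3 = -2.7000.
-2.7000 ± 1.7089 → (-4.41, -0.99).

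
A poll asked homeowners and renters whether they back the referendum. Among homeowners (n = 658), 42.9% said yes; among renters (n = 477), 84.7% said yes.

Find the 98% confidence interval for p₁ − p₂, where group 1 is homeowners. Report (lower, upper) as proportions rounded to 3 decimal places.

(-0.477, -0.359)

Each SE is √(p̂(1−p̂)/n): √(0.4290·0.5710/658) = 0.01929 and √(0.8470·0.1530/477) = 0.01648.
SE(p̂₁ − p̂₂) = √(SE₁² + SE₂²) = √(0.0003721041 + 0.0002715904) = 0.02537, since the two samples are independent.
At 98% confidence z* = 2.326; margin = 2.326 × 0.02537 = 0.05901.
The difference is 0.4290 − 0.8470 = -0.4180, so the interval is -0.4180 ± 0.05901 = (-0.477, -0.359).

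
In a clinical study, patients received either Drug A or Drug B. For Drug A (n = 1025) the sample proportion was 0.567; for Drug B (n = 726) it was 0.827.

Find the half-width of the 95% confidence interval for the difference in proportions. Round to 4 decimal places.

0.0410

The two standard errors are √(0.5670×0.4330/1025) = 0.01548 and √(0.8270×0.1730/726) = 0.01404.
Because the samples are independent, SE_diff = √(0.01548² + 0.01404²) = 0.02090.
Using z* = 1.960 for 95%, ME = 1.960 × 0.02090 = 0.04096.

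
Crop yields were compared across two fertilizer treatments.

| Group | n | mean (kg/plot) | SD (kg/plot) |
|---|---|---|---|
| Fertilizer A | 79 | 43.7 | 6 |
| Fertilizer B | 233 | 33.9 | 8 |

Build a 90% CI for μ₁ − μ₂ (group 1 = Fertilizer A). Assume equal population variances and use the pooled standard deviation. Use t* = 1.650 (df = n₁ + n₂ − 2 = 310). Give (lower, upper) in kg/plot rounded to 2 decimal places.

s_p = √[((n₁−1)s₁² + (n₂−1)s₂²)/(n₁+n₂−2)] = √[(78·6² + 232·8²)/310] = 7.5468.
SE = 7.5468·√(1/79 + 1/233) = 0.9825.
With t* = 1.650, margin = 1.650 × 0.9825 = 1.6211.
x̄₁ − x̄₂ = 43.7 − 33.9 = 9.8000; interval 9.8000 ± 1.6211 = (8.18, 11.42).

(8.18, 11.42)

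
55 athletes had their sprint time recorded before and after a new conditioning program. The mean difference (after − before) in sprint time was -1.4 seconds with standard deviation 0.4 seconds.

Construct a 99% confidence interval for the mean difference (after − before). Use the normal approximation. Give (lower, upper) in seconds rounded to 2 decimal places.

(-1.54, -1.26)

Paired design: SE = s_d/√n = 0.4/√55 = 0.0539.
z* = 2.576; margin of error = 2.576 × 0.0539 = 0.1388.
-1.4 ± 0.1388 → (-1.54, -1.26).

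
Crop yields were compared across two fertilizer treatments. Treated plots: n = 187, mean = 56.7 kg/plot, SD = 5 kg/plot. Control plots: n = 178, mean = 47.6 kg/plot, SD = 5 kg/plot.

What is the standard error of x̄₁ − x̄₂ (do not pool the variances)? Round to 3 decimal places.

Per-group SEs: s₁/√n₁ = 5/√187 = 0.3656, s₂/√n₂ = 5/√178 = 0.3748.
Unpooled SE of the difference: √(0.13366336 + 0.14047504) = 0.5236.

0.524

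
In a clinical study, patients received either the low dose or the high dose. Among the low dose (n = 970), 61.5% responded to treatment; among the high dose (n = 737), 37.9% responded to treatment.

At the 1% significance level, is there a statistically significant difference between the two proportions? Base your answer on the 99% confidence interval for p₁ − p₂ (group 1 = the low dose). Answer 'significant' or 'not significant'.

Each SE is √(p̂(1−p̂)/n): √(0.6150·0.3850/970) = 0.01562 and √(0.3790·0.6210/737) = 0.01787.
SE(p̂₁ − p̂₂) = √(SE₁² + SE₂²) = √(0.0002439844 + 0.0003193369) = 0.02373, since the two samples are independent.
At 99% confidence z* = 2.576; margin = 2.576 × 0.02373 = 0.06113.
The difference is 0.6150 − 0.3790 = 0.2360, so the interval is 0.2360 ± 0.06113 = (0.17487, 0.29713).
The interval (0.17487, 0.29713) does not contain 0, so the difference is significant.

significant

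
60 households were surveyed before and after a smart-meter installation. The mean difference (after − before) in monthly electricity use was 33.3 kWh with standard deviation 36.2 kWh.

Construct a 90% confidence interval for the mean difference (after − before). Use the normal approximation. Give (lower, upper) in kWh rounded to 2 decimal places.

This is a matched-pairs design, so SE = s_d/√n = 36.2/√60 = 4.6734.
Margin = 1.645 × 4.6734 = 7.6877; the interval is 33.3 ± 7.6877 = (25.61, 40.99).

(25.61, 40.99)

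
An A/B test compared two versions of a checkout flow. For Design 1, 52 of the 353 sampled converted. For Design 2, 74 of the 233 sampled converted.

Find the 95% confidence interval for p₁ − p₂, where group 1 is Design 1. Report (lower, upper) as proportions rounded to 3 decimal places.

(-0.241, -0.100)

p̂₁ = 52/353 = 0.1473 and p̂₂ = 74/233 = 0.3176.
SE₁ = √(p̂₁(1−p̂₁)/n₁) = √(0.1473·0.8527/353) = 0.01886; SE₂ = √(0.3176·0.6824/233) = 0.03050.
Independent samples: SE of the difference = √(SE₁² + SE₂²) = √(0.0003556996 + 0.00093025) = 0.03586.
z* for 95% confidence is 1.960, so the margin of error is 1.960 × 0.03586 = 0.07029.
Point estimate p̂₁ − p̂₂ = 0.1473 − 0.3176 = -0.1703.
-0.1703 ± 0.07029 → (-0.241, -0.100).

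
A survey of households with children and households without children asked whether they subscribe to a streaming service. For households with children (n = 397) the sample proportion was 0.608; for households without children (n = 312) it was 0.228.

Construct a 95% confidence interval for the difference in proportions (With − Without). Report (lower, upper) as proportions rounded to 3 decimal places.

(0.313, 0.447)

The two standard errors are √(0.6080×0.3920/397) = 0.02450 and √(0.2280×0.7720/312) = 0.02375.
Because the samples are independent, SE_diff = √(0.02450² + 0.02375²) = 0.03412.
Using z* = 1.960 for 95%, ME = 1.960 × 0.03412 = 0.06688.
p̂₁ − p̂₂ = 0.3800; interval 0.3800 ± 0.06688 gives (0.313, 0.447).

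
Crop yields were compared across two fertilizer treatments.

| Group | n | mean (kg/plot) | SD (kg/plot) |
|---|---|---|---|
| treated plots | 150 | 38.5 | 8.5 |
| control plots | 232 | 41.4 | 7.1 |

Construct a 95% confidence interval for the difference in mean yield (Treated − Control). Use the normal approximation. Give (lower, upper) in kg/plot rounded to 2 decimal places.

SE₁ = s₁/√n₁ = 8.5/√150 = 0.6940; SE₂ = 7.1/√232 = 0.4661.
Independent samples, unequal variances: SE_diff = √(SE₁² + SE₂²) = √(0.481636 + 0.21724921) = 0.8360.
z* = 1.960, so margin of error = 1.960 × 0.8360 = 1.6386.
Difference in means = 38.5 − 41.4 = -2.9000.
-2.9000 ± 1.6386 → (-4.54, -1.26).

(-4.54, -1.26)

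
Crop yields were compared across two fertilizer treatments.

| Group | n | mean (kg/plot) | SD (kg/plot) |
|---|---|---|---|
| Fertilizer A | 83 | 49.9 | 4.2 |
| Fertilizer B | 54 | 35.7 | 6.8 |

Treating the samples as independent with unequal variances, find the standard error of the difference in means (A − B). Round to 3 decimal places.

1.034

Standard errors of each mean: 4.2/√83 = 0.4610 and 6.8/√54 = 0.9254.
SE(x̄₁ − x̄₂) = √(0.4610² + 0.9254²) = 1.0339 for independent samples with unequal variances.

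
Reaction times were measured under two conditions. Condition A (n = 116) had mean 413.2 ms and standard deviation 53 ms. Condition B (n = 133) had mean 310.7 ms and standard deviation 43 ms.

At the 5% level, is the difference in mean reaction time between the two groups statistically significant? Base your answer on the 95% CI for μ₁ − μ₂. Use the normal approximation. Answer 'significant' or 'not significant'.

Per-group SEs: s₁/√n₁ = 53/√116 = 4.9209, s₂/√n₂ = 43/√133 = 3.7286.
Unpooled SE of the difference: √(24.21525681 + 13.90245796) = 6.1740.
Margin of error = z* · SE = 1.960 × 6.1740 = 12.1010.
x̄₁ − x̄₂ = 413.2 − 310.7 = 102.5000.
CI: 102.5000 ± 12.1010 = (90.3990, 114.6010).
The interval (90.3990, 114.6010) does not contain 0, so the difference is significant.

significant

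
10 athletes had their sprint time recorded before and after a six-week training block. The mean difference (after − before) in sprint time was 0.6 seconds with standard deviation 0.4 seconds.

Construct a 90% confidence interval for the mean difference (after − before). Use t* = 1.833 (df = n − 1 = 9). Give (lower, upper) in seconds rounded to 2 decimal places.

(0.37, 0.83)

Paired design: SE = s_d/√n = 0.4/√10 = 0.1265.
t* = 1.833; margin of error = 1.833 × 0.1265 = 0.2319.
0.6 ± 0.2319 → (0.37, 0.83).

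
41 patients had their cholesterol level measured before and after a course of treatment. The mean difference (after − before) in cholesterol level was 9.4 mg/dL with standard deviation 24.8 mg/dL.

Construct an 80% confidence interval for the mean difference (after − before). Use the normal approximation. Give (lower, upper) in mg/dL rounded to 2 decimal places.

This is a matched-pairs design, so SE = s_d/√n = 24.8/√41 = 3.8731.
Margin = 1.282 × 3.8731 = 4.9653; the interval is 9.4 ± 4.9653 = (4.43, 14.37).

(4.43, 14.37)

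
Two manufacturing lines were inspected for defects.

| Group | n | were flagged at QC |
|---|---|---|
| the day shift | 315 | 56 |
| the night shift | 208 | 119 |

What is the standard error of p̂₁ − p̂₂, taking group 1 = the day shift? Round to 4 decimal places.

p̂₁ = 56/315 = 0.1778 and p̂₂ = 119/208 = 0.5721.
SE₁ = √(p̂₁(1−p̂₁)/n₁) = √(0.1778·0.8222/315) = 0.02154; SE₂ = √(0.5721·0.4279/208) = 0.03431.
Independent samples: SE of the difference = √(SE₁² + SE₂²) = √(0.0004639716 + 0.0011771761) = 0.04051.

0.0405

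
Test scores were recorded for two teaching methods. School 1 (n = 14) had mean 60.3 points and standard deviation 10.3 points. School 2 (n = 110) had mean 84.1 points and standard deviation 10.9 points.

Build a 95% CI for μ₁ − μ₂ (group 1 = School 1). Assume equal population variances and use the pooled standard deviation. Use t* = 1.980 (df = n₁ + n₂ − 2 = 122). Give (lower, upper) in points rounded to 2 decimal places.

s_p = √[((n₁−1)s₁² + (n₂−1)s₂²)/(n₁+n₂−2)] = √[(13·10.3² + 109·10.9²)/122] = 10.8376.
SE = 10.8376·√(1/14 + 1/110) = 3.0753.
With t* = 1.980, margin = 1.980 × 3.0753 = 6.0891.
x̄₁ − x̄₂ = 60.3 − 84.1 = -23.8000; interval -23.8000 ± 6.0891 = (-29.89, -17.71).

(-29.89, -17.71)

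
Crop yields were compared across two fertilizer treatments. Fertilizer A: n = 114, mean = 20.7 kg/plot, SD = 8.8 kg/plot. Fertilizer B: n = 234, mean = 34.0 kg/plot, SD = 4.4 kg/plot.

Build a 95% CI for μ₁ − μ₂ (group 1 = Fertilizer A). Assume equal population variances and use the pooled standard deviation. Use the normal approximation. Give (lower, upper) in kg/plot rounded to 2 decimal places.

(-14.69, -11.91)

Pooled variance s_p² = [113·8.8² + 233·4.4²] / (114+234−2) = 38.3283, so s_p = 6.1910.
SE_diff = s_p·√(1/n₁ + 1/n₂) = 6.1910·√(1/114 + 1/234) = 0.7071.
z* = 1.960; margin = 1.960 × 0.7071 = 1.3859.
Difference = 20.7 − 34.0 = -13.3000.
-13.3000 ± 1.3859 → (-14.69, -11.91).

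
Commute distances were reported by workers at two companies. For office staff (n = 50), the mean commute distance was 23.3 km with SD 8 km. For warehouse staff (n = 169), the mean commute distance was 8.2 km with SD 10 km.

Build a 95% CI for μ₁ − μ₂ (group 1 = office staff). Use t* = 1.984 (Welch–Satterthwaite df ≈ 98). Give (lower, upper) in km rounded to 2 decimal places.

SE₁ = s₁/√n₁ = 8/√50 = 1.1314; SE₂ = 10/√169 = 0.7692.
Independent samples, unequal variances: SE_diff = √(SE₁² + SE₂²) = √(1.28006596 + 0.59166864) = 1.3681.
t* = 1.984, so margin of error = 1.984 × 1.3681 = 2.7143.
Difference in means = 23.3 − 8.2 = 15.1000.
15.1000 ± 2.7143 → (12.39, 17.81).

(12.39, 17.81)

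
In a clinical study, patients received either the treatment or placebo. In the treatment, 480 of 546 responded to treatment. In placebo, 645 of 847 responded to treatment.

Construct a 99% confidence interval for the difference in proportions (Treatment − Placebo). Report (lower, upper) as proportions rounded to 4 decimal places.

Sample proportions: 480/546 = 0.8791, 645/847 = 0.7615.
Each SE is √(p̂(1−p̂)/n): √(0.8791·0.1209/546) = 0.01395 and √(0.7615·0.2385/847) = 0.01464.
SE(p̂₁ − p̂₂) = √(SE₁² + SE₂²) = √(0.0001946025 + 0.0002143296) = 0.02022, since the two samples are independent.
At 99% confidence z* = 2.576; margin = 2.576 × 0.02022 = 0.05209.
The difference is 0.8791 − 0.7615 = 0.1176, so the interval is 0.1176 ± 0.05209 = (0.0655, 0.1697).

(0.0655, 0.1697)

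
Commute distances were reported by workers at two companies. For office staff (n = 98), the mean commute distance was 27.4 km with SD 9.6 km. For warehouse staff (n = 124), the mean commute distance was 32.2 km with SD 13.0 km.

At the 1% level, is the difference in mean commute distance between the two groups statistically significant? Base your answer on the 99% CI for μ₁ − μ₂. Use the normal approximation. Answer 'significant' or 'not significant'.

Standard errors of each mean: 9.6/√98 = 0.9697 and 13.0/√124 = 1.1674.
SE(x̄₁ − x̄₂) = √(0.9697² + 1.1674²) = 1.5176 for independent samples with unequal variances.
With z* = 2.576, the margin is 2.576 × 1.5176 = 3.9093.
x̄₁ − x̄₂ = 27.4 − 32.2 = -4.8000; the interval is -4.8000 ± 3.9093 = (-8.7093, -0.8907).
The interval (-8.7093, -0.8907) does not contain 0, so the difference is significant.

significant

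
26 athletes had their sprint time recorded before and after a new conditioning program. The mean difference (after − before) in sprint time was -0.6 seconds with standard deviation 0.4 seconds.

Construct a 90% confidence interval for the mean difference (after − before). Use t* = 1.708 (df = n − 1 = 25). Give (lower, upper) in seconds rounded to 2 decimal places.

(-0.73, -0.47)

This is a matched-pairs design, so SE = s_d/√n = 0.4/√26 = 0.0784.
Margin = 1.708 × 0.0784 = 0.1339; the interval is -0.6 ± 0.1339 = (-0.73, -0.47).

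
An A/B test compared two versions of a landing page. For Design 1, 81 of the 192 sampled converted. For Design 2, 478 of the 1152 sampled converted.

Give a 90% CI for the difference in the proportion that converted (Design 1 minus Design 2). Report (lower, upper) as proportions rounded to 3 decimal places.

First, p̂₁ = 81/192 = 0.4219; p̂₂ = 478/1152 = 0.4149.
The two standard errors are √(0.4219×0.5781/192) = 0.03564 and √(0.4149×0.5851/1152) = 0.01452.
Because the samples are independent, SE_diff = √(0.03564² + 0.01452²) = 0.03848.
Using z* = 1.645 for 90%, ME = 1.645 × 0.03848 = 0.06330.
p̂₁ − p̂₂ = 0.0070; interval 0.0070 ± 0.06330 gives (-0.056, 0.070).

(-0.056, 0.070)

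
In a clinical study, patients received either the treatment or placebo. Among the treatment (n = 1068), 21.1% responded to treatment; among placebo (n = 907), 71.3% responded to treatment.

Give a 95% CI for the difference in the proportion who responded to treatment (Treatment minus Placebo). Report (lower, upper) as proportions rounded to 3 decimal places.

(-0.540, -0.464)

The two standard errors are √(0.2110×0.7890/1068) = 0.01249 and √(0.7130×0.2870/907) = 0.01502.
Because the samples are independent, SE_diff = √(0.01249² + 0.01502²) = 0.01953.
Using z* = 1.960 for 95%, ME = 1.960 × 0.01953 = 0.03828.
p̂₁ − p̂₂ = -0.5020; interval -0.5020 ± 0.03828 gives (-0.540, -0.464).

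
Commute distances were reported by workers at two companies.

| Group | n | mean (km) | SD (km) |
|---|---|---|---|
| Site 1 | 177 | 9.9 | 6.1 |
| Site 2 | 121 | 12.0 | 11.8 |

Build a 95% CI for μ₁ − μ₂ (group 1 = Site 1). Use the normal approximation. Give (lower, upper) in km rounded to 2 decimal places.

(-4.39, 0.19)

SE₁ = s₁/√n₁ = 6.1/√177 = 0.4585; SE₂ = 11.8/√121 = 1.0727.
Independent samples, unequal variances: SE_diff = √(SE₁² + SE₂²) = √(0.21022225 + 1.15068529) = 1.1666.
z* = 1.960, so margin of error = 1.960 × 1.1666 = 2.2865.
Difference in means = 9.9 − 12.0 = -2.1000.
-2.1000 ± 2.2865 → (-4.39, 0.19).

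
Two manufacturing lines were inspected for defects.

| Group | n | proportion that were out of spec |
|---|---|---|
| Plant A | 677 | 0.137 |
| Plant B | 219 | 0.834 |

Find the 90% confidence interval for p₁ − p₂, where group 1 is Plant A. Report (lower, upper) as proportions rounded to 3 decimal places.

(-0.744, -0.650)

SE₁ = √(p̂₁(1−p̂₁)/n₁) = √(0.1370·0.8630/677) = 0.01322; SE₂ = √(0.8340·0.1660/219) = 0.02514.
Independent samples: SE of the difference = √(SE₁² + SE₂²) = √(0.0001747684 + 0.0006320196) = 0.02840.
z* for 90% confidence is 1.645, so the margin of error is 1.645 × 0.02840 = 0.04672.
Point estimate p̂₁ − p̂₂ = 0.1370 − 0.8340 = -0.6970.
-0.6970 ± 0.04672 → (-0.744, -0.650).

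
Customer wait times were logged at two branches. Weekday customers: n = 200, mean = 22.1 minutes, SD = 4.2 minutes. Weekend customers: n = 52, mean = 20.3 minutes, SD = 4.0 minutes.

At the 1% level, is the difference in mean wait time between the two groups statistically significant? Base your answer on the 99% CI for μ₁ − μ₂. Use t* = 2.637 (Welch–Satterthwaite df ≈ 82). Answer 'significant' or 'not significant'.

Per-group SEs: s₁/√n₁ = 4.2/√200 = 0.2970, s₂/√n₂ = 4.0/√52 = 0.5547.
Unpooled SE of the difference: √(0.088209 + 0.30769209) = 0.6292.
Margin of error = t* · SE = 2.637 × 0.6292 = 1.6592.
x̄₁ − x̄₂ = 22.1 − 20.3 = 1.8000.
CI: 1.8000 ± 1.6592 = (0.1408, 3.4592).
The interval (0.1408, 3.4592) does not contain 0, so the difference is significant.

significant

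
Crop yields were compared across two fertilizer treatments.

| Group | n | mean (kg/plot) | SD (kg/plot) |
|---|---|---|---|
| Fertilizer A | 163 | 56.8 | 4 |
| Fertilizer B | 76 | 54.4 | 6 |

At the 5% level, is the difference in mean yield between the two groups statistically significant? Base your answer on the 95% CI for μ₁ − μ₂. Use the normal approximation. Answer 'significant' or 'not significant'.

significant

SE₁ = s₁/√n₁ = 4/√163 = 0.3133; SE₂ = 6/√76 = 0.6882.
Independent samples, unequal variances: SE_diff = √(SE₁² + SE₂²) = √(0.09815689 + 0.47361924) = 0.7562.
z* = 1.960, so margin of error = 1.960 × 0.7562 = 1.4822.
Difference in means = 56.8 − 54.4 = 2.4000.
2.4000 ± 1.4822 → (0.9178, 3.8822).
The interval (0.9178, 3.8822) does not contain 0, so the difference is significant.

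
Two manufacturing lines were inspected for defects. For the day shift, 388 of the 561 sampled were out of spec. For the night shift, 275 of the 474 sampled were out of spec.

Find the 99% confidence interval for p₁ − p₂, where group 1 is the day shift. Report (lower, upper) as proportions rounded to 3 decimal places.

(0.034, 0.188)

Sample proportions: 388/561 = 0.6916, 275/474 = 0.5802.
Each SE is √(p̂(1−p̂)/n): √(0.6916·0.3084/561) = 0.01950 and √(0.5802·0.4198/474) = 0.02267.
SE(p̂₁ − p̂₂) = √(SE₁² + SE₂²) = √(0.00038025 + 0.0005139289) = 0.02990, since the two samples are independent.
At 99% confidence z* = 2.576; margin = 2.576 × 0.02990 = 0.07702.
The difference is 0.6916 − 0.5802 = 0.1114, so the interval is 0.1114 ± 0.07702 = (0.034, 0.188).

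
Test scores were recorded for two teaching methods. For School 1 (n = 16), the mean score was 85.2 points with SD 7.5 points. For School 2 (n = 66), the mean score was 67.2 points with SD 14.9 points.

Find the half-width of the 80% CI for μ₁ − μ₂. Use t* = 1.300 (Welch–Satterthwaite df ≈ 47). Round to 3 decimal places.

Per-group SEs: s₁/√n₁ = 7.5/√16 = 1.8750, s₂/√n₂ = 14.9/√66 = 1.8341.
Unpooled SE of the difference: √(3.515625 + 3.36392281) = 2.6229.
Margin of error = t* · SE = 1.300 × 2.6229 = 3.4098.

3.410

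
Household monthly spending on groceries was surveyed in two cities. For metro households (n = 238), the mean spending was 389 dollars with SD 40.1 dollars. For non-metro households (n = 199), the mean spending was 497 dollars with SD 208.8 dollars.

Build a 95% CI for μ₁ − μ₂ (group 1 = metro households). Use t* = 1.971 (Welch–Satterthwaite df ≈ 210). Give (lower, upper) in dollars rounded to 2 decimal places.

Standard errors of each mean: 40.1/√238 = 2.5993 and 208.8/√199 = 14.8014.
SE(x̄₁ − x̄₂) = √(2.5993² + 14.8014²) = 15.0279 for independent samples with unequal variances.
With t* = 1.971, the margin is 1.971 × 15.0279 = 29.6200.
x̄₁ − x̄₂ = 389 − 497 = -108.0000; the interval is -108.0000 ± 29.6200 = (-137.62, -78.38).

(-137.62, -78.38)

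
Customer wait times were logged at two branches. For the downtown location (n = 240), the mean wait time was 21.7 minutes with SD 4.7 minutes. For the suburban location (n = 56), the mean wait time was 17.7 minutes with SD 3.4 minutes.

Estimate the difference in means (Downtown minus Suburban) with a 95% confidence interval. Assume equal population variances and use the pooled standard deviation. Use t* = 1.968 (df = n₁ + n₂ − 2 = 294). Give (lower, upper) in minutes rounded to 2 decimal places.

Pooled variance s_p² = [239·4.7² + 55·3.4²] / (240+56−2) = 20.1201, so s_p = 4.4855.
SE_diff = s_p·√(1/n₁ + 1/n₂) = 4.4855·√(1/240 + 1/56) = 0.6657.
t* = 1.968; margin = 1.968 × 0.6657 = 1.3101.
Difference = 21.7 − 17.7 = 4.0000.
4.0000 ± 1.3101 → (2.69, 5.31).

(2.69, 5.31)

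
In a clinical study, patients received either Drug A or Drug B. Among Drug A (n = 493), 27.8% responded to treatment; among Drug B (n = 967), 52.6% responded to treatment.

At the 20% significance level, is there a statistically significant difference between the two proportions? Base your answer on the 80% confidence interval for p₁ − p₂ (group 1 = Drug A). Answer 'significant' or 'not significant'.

Each SE is √(p̂(1−p̂)/n): √(0.2780·0.7220/493) = 0.02018 and √(0.5260·0.4740/967) = 0.01606.
SE(p̂₁ − p̂₂) = √(SE₁² + SE₂²) = √(0.0004072324 + 0.0002579236) = 0.02579, since the two samples are independent.
At 80% confidence z* = 1.282; margin = 1.282 × 0.02579 = 0.03306.
The difference is 0.2780 − 0.5260 = -0.2480, so the interval is -0.2480 ± 0.03306 = (-0.28106, -0.21494).
The interval (-0.28106, -0.21494) does not contain 0, so the difference is significant.

significant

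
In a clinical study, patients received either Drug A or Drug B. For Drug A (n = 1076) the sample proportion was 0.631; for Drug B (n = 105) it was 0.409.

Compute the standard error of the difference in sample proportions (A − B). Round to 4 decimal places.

The two standard errors are √(0.6310×0.3690/1076) = 0.01471 and √(0.4090×0.5910/105) = 0.04798.
Because the samples are independent, SE_diff = √(0.01471² + 0.04798²) = 0.05018.

0.0502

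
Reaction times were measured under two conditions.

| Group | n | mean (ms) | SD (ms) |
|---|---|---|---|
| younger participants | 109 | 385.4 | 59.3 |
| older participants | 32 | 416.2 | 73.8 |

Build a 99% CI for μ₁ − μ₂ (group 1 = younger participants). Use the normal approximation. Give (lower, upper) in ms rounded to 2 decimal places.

(-67.45, 5.85)

Per-group SEs: s₁/√n₁ = 59.3/√109 = 5.6799, s₂/√n₂ = 73.8/√32 = 13.0461.
Unpooled SE of the difference: √(32.26126401 + 170.20072521) = 14.2289.
Margin of error = z* · SE = 2.576 × 14.2289 = 36.6536.
x̄₁ − x̄₂ = 385.4 − 416.2 = -30.8000.
CI: -30.8000 ± 36.6536 = (-67.45, 5.85).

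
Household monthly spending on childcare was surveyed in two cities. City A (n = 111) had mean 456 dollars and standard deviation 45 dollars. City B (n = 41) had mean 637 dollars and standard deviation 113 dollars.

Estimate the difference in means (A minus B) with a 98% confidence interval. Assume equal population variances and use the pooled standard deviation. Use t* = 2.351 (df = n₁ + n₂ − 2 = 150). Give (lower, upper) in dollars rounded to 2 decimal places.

Pooled variance s_p² = [110·45² + 40·113²] / (111+41−2) = 4890.0667, so s_p = 69.9290.
SE_diff = s_p·√(1/n₁ + 1/n₂) = 69.9290·√(1/111 + 1/41) = 12.7798.
t* = 2.351; margin = 2.351 × 12.7798 = 30.0453.
Difference = 456 − 637 = -181.0000.
-181.0000 ± 30.0453 → (-211.05, -150.95).

(-211.05, -150.95)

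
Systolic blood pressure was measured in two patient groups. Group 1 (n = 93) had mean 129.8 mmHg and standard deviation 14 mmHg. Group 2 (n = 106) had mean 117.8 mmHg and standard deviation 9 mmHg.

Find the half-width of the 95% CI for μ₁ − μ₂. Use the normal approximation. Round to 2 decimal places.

Standard errors of each mean: 14/√93 = 1.4517 and 9/√106 = 0.8742.
SE(x̄₁ − x̄₂) = √(1.4517² + 0.8742²) = 1.6946 for independent samples with unequal variances.
With z* = 1.960, the margin is 1.960 × 1.6946 = 3.3214.

3.32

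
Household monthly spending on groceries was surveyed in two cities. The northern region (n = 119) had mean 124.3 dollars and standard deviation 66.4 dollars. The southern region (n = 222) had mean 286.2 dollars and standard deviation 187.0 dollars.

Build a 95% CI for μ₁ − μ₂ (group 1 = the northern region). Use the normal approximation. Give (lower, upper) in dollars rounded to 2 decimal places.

(-189.24, -134.56)

Standard errors of each mean: 66.4/√119 = 6.0869 and 187.0/√222 = 12.5506.
SE(x̄₁ − x̄₂) = √(6.0869² + 12.5506²) = 13.9488 for independent samples with unequal variances.
With z* = 1.960, the margin is 1.960 × 13.9488 = 27.3396.
x̄₁ − x̄₂ = 124.3 − 286.2 = -161.9000; the interval is -161.9000 ± 27.3396 = (-189.24, -134.56).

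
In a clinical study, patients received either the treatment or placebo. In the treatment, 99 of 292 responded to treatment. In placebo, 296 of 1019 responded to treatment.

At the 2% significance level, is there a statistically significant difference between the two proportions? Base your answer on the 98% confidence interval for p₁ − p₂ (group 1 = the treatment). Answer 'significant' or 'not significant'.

First, p̂₁ = 99/292 = 0.3390; p̂₂ = 296/1019 = 0.2905.
The two standard errors are √(0.3390×0.6610/292) = 0.02770 and √(0.2905×0.7095/1019) = 0.01422.
Because the samples are independent, SE_diff = √(0.02770² + 0.01422²) = 0.03114.
Using z* = 2.326 for 98%, ME = 2.326 × 0.03114 = 0.07243.
p̂₁ − p̂₂ = 0.0485; interval 0.0485 ± 0.07243 gives (-0.02393, 0.12093).
The interval (-0.02393, 0.12093) contains 0, so the difference is not significant.

not significant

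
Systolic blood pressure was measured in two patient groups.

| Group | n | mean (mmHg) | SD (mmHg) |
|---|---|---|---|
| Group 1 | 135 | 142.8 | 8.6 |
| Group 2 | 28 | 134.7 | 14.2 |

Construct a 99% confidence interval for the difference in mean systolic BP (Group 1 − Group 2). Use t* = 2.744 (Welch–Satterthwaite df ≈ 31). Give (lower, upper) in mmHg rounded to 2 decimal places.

Standard errors of each mean: 8.6/√135 = 0.7402 and 14.2/√28 = 2.6835.
SE(x̄₁ − x̄₂) = √(0.7402² + 2.6835²) = 2.7837 for independent samples with unequal variances.
With t* = 2.744, the margin is 2.744 × 2.7837 = 7.6385.
x̄₁ − x̄₂ = 142.8 − 134.7 = 8.1000; the interval is 8.1000 ± 7.6385 = (0.46, 15.74).

(0.46, 15.74)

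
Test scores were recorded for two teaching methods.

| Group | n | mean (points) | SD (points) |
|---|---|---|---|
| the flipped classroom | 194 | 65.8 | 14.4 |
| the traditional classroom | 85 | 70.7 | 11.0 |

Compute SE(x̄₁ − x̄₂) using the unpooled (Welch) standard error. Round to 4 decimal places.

1.5787

Standard errors of each mean: 14.4/√194 = 1.0339 and 11.0/√85 = 1.1931.
SE(x̄₁ − x̄₂) = √(1.0339² + 1.1931²) = 1.5787 for independent samples with unequal variances.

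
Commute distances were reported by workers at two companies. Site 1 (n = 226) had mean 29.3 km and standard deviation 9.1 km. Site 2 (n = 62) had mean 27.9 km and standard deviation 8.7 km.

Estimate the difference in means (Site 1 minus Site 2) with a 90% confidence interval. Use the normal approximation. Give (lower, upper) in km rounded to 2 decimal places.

(-0.67, 3.47)

Per-group SEs: s₁/√n₁ = 9.1/√226 = 0.6053, s₂/√n₂ = 8.7/√62 = 1.1049.
Unpooled SE of the difference: √(0.36638809 + 1.22080401) = 1.2598.
Margin of error = z* · SE = 1.645 × 1.2598 = 2.0724.
x̄₁ − x̄₂ = 29.3 − 27.9 = 1.4000.
CI: 1.4000 ± 2.0724 = (-0.67, 3.47).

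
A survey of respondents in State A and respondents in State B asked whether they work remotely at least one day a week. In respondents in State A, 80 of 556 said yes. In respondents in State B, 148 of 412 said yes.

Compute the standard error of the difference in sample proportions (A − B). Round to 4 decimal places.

p̂₁ = 80/556 = 0.1439 and p̂₂ = 148/412 = 0.3592.
SE₁ = √(p̂₁(1−p̂₁)/n₁) = √(0.1439·0.8561/556) = 0.01489; SE₂ = √(0.3592·0.6408/412) = 0.02364.
Independent samples: SE of the difference = √(SE₁² + SE₂²) = √(0.0002217121 + 0.0005588496) = 0.02794.

0.0279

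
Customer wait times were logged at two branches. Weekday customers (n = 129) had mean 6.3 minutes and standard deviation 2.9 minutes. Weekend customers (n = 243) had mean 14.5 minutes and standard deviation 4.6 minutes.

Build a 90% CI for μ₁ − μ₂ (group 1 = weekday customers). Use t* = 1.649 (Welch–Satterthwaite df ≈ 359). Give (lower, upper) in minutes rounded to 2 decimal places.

(-8.84, -7.56)

Standard errors of each mean: 2.9/√129 = 0.2553 and 4.6/√243 = 0.2951.
SE(x̄₁ − x̄₂) = √(0.2553² + 0.2951²) = 0.3902 for independent samples with unequal variances.
With t* = 1.649, the margin is 1.649 × 0.3902 = 0.6434.
x̄₁ − x̄₂ = 6.3 − 14.5 = -8.2000; the interval is -8.2000 ± 0.6434 = (-8.84, -7.56).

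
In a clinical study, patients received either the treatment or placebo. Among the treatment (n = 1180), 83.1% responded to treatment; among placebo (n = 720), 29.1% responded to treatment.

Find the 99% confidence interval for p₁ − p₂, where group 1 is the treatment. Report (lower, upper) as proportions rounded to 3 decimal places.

The two standard errors are √(0.8310×0.1690/1180) = 0.01091 and √(0.2910×0.7090/720) = 0.01693.
Because the samples are independent, SE_diff = √(0.01091² + 0.01693²) = 0.02014.
Using z* = 2.576 for 99%, ME = 2.576 × 0.02014 = 0.05188.
p̂₁ − p̂₂ = 0.5400; interval 0.5400 ± 0.05188 gives (0.488, 0.592).

(0.488, 0.592)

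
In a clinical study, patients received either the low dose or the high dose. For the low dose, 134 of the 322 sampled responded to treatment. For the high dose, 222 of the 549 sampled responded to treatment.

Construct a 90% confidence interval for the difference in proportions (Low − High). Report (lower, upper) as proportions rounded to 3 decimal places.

(-0.045, 0.069)

p̂₁ = 134/322 = 0.4161 and p̂₂ = 222/549 = 0.4044.
SE₁ = √(p̂₁(1−p̂₁)/n₁) = √(0.4161·0.5839/322) = 0.02747; SE₂ = √(0.4044·0.5956/549) = 0.02095.
Independent samples: SE of the difference = √(SE₁² + SE₂²) = √(0.0007546009 + 0.0004389025) = 0.03455.
z* for 90% confidence is 1.645, so the margin of error is 1.645 × 0.03455 = 0.05683.
Point estimate p̂₁ − p̂₂ = 0.4161 − 0.4044 = 0.0117.
0.0117 ± 0.05683 → (-0.045, 0.069).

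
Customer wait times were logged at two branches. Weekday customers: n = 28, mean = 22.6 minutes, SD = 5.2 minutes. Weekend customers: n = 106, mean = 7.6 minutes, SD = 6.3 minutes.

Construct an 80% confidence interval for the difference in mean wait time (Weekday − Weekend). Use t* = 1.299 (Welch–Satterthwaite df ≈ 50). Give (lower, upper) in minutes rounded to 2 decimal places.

(13.50, 16.50)

Per-group SEs: s₁/√n₁ = 5.2/√28 = 0.9827, s₂/√n₂ = 6.3/√106 = 0.6119.
Unpooled SE of the difference: √(0.96569929 + 0.37442161) = 1.1576.
Margin of error = t* · SE = 1.299 × 1.1576 = 1.5037.
x̄₁ − x̄₂ = 22.6 − 7.6 = 15.0000.
CI: 15.0000 ± 1.5037 = (13.50, 16.50).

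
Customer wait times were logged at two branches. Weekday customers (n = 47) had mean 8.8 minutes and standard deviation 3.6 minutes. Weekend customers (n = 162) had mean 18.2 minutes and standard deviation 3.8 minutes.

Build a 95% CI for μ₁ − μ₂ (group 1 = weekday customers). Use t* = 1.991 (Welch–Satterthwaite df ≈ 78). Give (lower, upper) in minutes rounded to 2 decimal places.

Per-group SEs: s₁/√n₁ = 3.6/√47 = 0.5251, s₂/√n₂ = 3.8/√162 = 0.2986.
Unpooled SE of the difference: √(0.27573001 + 0.08916196) = 0.6041.
Margin of error = t* · SE = 1.991 × 0.6041 = 1.2028.
x̄₁ − x̄₂ = 8.8 − 18.2 = -9.4000.
CI: -9.4000 ± 1.2028 = (-10.60, -8.20).

(-10.60, -8.20)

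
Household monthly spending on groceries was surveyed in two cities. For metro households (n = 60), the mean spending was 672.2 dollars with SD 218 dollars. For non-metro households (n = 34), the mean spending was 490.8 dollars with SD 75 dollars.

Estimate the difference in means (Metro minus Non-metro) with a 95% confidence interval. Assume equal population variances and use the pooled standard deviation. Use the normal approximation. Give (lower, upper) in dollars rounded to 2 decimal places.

s_p = √[((n₁−1)s₁² + (n₂−1)s₂²)/(n₁+n₂−2)] = √[(59·218² + 33·75²)/92] = 180.2637.
SE = 180.2637·√(1/60 + 1/34) = 38.6952.
With z* = 1.960, margin = 1.960 × 38.6952 = 75.8426.
x̄₁ − x̄₂ = 672.2 − 490.8 = 181.4000; interval 181.4000 ± 75.8426 = (105.56, 257.24).

(105.56, 257.24)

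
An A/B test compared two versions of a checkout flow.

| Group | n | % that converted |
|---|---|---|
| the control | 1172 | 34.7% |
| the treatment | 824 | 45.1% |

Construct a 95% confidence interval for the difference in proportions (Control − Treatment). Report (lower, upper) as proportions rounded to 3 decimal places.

(-0.148, -0.060)

The two standard errors are √(0.3470×0.6530/1172) = 0.01390 and √(0.4510×0.5490/824) = 0.01733.
Because the samples are independent, SE_diff = √(0.01390² + 0.01733²) = 0.02222.
Using z* = 1.960 for 95%, ME = 1.960 × 0.02222 = 0.04355.
p̂₁ − p̂₂ = -0.1040; interval -0.1040 ± 0.04355 gives (-0.148, -0.060).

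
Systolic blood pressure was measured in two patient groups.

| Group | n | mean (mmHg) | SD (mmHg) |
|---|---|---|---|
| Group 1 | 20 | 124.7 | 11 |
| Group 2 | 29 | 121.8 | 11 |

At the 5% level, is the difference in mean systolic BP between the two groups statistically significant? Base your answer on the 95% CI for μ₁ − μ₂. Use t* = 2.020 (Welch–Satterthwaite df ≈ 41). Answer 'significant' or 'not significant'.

not significant

SE₁ = s₁/√n₁ = 11/√20 = 2.4597; SE₂ = 11/√29 = 2.0426.
Independent samples, unequal variances: SE_diff = √(SE₁² + SE₂²) = √(6.05012409 + 4.17221476) = 3.1972.
t* = 2.020, so margin of error = 2.020 × 3.1972 = 6.4583.
Difference in means = 124.7 − 121.8 = 2.9000.
2.9000 ± 6.4583 → (-3.5583, 9.3583).
The interval (-3.5583, 9.3583) contains 0, so the difference is not significant.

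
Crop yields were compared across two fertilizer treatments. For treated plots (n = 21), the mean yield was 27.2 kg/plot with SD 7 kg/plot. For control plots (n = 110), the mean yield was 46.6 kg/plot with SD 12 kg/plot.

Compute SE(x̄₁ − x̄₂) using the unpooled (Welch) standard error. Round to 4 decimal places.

Standard errors of each mean: 7/√21 = 1.5275 and 12/√110 = 1.1442.
SE(x̄₁ − x̄₂) = √(1.5275² + 1.1442²) = 1.9085 for independent samples with unequal variances.

1.9085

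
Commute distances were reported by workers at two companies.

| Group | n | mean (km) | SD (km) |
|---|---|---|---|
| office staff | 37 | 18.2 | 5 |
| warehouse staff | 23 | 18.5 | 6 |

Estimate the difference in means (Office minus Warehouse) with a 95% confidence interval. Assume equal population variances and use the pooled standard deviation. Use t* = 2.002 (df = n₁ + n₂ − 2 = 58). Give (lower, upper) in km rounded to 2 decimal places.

(-3.17, 2.57)

Pooled variance s_p² = [36·5² + 22·6²] / (37+23−2) = 29.1724, so s_p = 5.4011.
SE_diff = s_p·√(1/n₁ + 1/n₂) = 5.4011·√(1/37 + 1/23) = 1.4341.
t* = 2.002; margin = 2.002 × 1.4341 = 2.8711.
Difference = 18.2 − 18.5 = -0.3000.
-0.3000 ± 2.8711 → (-3.17, 2.57).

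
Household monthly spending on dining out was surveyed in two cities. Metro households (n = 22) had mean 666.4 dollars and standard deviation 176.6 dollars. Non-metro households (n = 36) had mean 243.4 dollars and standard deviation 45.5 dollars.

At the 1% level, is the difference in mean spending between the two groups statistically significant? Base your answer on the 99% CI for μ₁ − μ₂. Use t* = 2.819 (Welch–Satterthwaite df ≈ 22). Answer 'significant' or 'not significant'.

Standard errors of each mean: 176.6/√22 = 37.6512 and 45.5/√36 = 7.5833.
SE(x̄₁ − x̄₂) = √(37.6512² + 7.5833²) = 38.4073 for independent samples with unequal variances.
With t* = 2.819, the margin is 2.819 × 38.4073 = 108.2702.
x̄₁ − x̄₂ = 666.4 − 243.4 = 423.0000; the interval is 423.0000 ± 108.2702 = (314.7298, 531.2702).
The interval (314.7298, 531.2702) does not contain 0, so the difference is significant.

significant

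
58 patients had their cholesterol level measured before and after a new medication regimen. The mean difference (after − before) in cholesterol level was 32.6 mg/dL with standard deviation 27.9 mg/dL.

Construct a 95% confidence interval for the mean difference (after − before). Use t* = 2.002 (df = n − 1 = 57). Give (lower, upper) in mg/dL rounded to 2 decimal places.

Paired design: SE = s_d/√n = 27.9/√58 = 3.6634.
t* = 2.002; margin of error = 2.002 × 3.6634 = 7.3341.
32.6 ± 7.3341 → (25.27, 39.93).

(25.27, 39.93)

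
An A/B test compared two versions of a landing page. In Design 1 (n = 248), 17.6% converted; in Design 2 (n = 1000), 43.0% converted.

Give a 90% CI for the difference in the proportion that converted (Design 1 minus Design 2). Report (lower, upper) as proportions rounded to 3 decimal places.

(-0.301, -0.207)

SE₁ = √(p̂₁(1−p̂₁)/n₁) = √(0.1760·0.8240/248) = 0.02418; SE₂ = √(0.4300·0.5700/1000) = 0.01566.
Independent samples: SE of the difference = √(SE₁² + SE₂²) = √(0.0005846724 + 0.0002452356) = 0.02881.
z* for 90% confidence is 1.645, so the margin of error is 1.645 × 0.02881 = 0.04739.
Point estimate p̂₁ − p̂₂ = 0.1760 − 0.4300 = -0.2540.
-0.2540 ± 0.04739 → (-0.301, -0.207).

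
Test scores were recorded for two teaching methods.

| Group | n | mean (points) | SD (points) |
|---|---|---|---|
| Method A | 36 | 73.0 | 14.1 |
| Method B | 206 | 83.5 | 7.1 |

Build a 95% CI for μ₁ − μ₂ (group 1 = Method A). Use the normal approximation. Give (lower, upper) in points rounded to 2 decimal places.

(-15.21, -5.79)

Standard errors of each mean: 14.1/√36 = 2.3500 and 7.1/√206 = 0.4947.
SE(x̄₁ − x̄₂) = √(2.3500² + 0.4947²) = 2.4015 for independent samples with unequal variances.
With z* = 1.960, the margin is 1.960 × 2.4015 = 4.7069.
x̄₁ − x̄₂ = 73.0 − 83.5 = -10.5000; the interval is -10.5000 ± 4.7069 = (-15.21, -5.79).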